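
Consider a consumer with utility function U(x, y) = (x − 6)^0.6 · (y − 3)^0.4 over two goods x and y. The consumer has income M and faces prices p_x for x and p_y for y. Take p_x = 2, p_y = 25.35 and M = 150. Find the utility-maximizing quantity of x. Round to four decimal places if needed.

Discretionary income = 150 − 6·2 − 3·25.35 = 61.95; x* = 6 + 0.6·61.95/2 = 24.585.

x* = 24.585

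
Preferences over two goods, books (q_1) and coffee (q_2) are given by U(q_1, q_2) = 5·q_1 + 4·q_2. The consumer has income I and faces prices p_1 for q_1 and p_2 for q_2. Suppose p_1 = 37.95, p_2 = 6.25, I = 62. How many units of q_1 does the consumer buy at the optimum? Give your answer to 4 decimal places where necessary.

q_1* = 0

Linear utility — the consumer picks whichever good has higher MU/price: 5/37.95 = 0.1318 vs 4/6.25 = 0.64.
q_2 gives more utility per dollar, so spend all income on q_2: q_2* = I/p_2, q_1* = 0.
Numerically: q_1* = 0, q_2* = 9.92.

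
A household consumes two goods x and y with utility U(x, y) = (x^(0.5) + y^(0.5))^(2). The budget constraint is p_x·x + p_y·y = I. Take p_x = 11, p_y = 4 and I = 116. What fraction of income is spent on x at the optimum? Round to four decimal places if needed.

share on x = 0.2667

Substitute y = (y/x)·x into the budget: x* = I/(p_x + p_y·(y/x)).
Numerically y/x = 7.5625, so x* = 116/(11 + 4·7.5625) = 2.8121 and y* = 7.5625·2.8121 = 21.2667.
Expenditure on x: 11·2.8121 = 30.9333; share = 0.2667.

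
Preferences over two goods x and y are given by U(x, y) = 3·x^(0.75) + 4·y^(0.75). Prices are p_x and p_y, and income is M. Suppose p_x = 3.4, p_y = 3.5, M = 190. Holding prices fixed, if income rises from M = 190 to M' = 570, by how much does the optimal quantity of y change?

Δy* = 80.713

MU_x ∝ 3·x^(-0.25), MU_y ∝ 4·y^(-0.25), so MRS = (3/4)·(y/x)^(0.25) = p_x/p_y.
Hence y/x = ((4/3)·p_x/p_y)^(1/(0.25)), i.e. raised to the 4 power.
With the ratio pinned down, the budget gives x* = M/(p_x + p_y·(y/x)) and y* = (y/x)·x*.
Numerically y/x = 2.814482, so x* = 190/(3.4 + 3.5·2.814482) = 14.3389 and y* = 2.814482·14.3389 = 40.3565.
At M' = 570: y* = 121.0695. Change: 121.0695 − 40.3565 = 80.713.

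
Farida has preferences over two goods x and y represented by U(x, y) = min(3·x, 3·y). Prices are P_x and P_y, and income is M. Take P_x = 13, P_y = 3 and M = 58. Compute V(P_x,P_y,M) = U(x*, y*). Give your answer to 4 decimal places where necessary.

Here 3·13 + 3·3 = 48, giving x* = 3.625 and y* = 3.625.
Utility at the optimum: U(3.625, 3.625) = 10.875.

V = 10.875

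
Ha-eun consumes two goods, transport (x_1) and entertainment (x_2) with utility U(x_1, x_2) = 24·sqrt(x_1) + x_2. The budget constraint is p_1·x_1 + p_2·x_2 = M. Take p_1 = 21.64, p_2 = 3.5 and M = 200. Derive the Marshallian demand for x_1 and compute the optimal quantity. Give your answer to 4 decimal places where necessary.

Utility is quasi-linear in x_2; the FOC for x_1 is 12/√x_1 = p_1/p_2.
Thus x_1* = (12·p_2/p_1)² — independent of M — with the rest of income spent on x_2.
Plugging in: x_1* = (12·3.5/21.64)² = 3.7669.

x_1* = 3.7669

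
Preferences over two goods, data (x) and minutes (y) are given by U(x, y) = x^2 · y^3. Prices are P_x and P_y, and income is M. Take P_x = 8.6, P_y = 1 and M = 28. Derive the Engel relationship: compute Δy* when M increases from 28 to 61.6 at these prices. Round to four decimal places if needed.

MU_x/MU_y = (2·y)/(3·x); tangency sets this equal to P_x/P_y.
So 2·P_y·y = 3·P_x·x; combined with the budget, a share 0.4 of income goes to x.
Demand: x*(P_x,P_y,M) = 0.4·M/P_x and y* = 0.6·M/P_y.
At P_x=8.6, P_y=1, M=28: y* = 0.6·28/1 = 16.8.
At M' = 61.6: y* = 36.96. Change: 36.96 − 16.8 = 20.16.

Δy* = 20.16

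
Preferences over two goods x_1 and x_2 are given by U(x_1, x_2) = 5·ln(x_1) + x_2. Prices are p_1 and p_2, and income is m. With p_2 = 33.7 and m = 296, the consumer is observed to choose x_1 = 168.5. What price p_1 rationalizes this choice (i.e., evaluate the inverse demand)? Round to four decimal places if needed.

MU_x_1 = 5/x_1, MU_x_2 = 1. Tangency: 5/x_1 = p_1/p_2.
So x_1*(p_1,p_2) = 5·p_2/p_1, independent of income; and x_2* = (m − 5·p_2)/p_2.
Set x_1* = 168.5 in the demand function and solve for p_1: p_1 = 1.

p_1 = 1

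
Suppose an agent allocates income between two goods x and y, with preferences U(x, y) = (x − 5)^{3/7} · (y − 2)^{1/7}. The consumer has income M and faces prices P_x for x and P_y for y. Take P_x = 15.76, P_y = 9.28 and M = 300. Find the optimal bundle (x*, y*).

Let x' = x−5, y' = y−2. MRS = 3·y'/x' = P_x/P_y.
After buying the subsistence bundle (5, 2), a share 0.75 of the remaining income goes to x: x* = 5 + 0.75·(M − 5P_x − 2P_y)/P_x.
Discretionary income = 300 − 5·15.76 − 2·9.28 = 202.64; x* = 5 + 0.75·202.64/15.76 = 14.6434; y* = 2 + 0.25·202.64/9.28 = 7.4591.

x* = 14.6434, y* = 7.4591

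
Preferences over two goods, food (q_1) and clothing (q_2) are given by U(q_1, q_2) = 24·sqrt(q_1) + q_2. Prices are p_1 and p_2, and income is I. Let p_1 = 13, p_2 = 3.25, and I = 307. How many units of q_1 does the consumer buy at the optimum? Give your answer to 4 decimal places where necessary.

Utility is quasi-linear in q_2; the FOC for q_1 is 12/√q_1 = p_1/p_2.
Solve: √q_1 = 12·p_2/p_1, so q_1*(p_1,p_2) = (12·p_2/p_1)², and q_2* = (I − p_1·q_1*)/p_2.
Plugging in: q_1* = (12·3.25/13)² = 9.

q_1* = 9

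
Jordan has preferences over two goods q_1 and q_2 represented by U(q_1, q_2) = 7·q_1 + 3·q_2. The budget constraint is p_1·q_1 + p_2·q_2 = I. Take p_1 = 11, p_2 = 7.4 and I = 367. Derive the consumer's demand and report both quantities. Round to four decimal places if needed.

q_1 gives more utility per dollar, so spend all income on q_1: q_1* = I/p_1, q_2* = 0.
Numerically: q_1* = 33.3636, q_2* = 0.

q_1* = 33.3636, q_2* = 0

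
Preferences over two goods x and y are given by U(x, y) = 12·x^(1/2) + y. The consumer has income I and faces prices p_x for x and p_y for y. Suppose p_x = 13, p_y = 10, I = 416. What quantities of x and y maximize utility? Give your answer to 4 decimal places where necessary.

Utility is quasi-linear in y; the FOC for x is 6/√x = p_x/p_y.
Thus x* = (6·p_y/p_x)² — independent of I — with the rest of income spent on y.
Plugging in: x* = (6·10/13)² = 21.3018, y* = 13.9077.

x* = 21.3018, y* = 13.9077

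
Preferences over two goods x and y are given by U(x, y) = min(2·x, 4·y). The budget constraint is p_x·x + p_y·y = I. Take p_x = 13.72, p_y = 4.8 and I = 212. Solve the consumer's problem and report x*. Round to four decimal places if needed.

Leontief preferences: the optimum is at the kink where x/4 = y/2, i.e. y = (1/2)·x.
Budget: p_x·x + p_y·(1/2)·x = I, so (4·p_x + 2·p_y)·x = 4·I.
Demand: x*(p_x,p_y,I) = 4·I/(4·p_x + 2·p_y), y* = 2·I/(4·p_x + 2·p_y).
Here 4·13.72 + 2·4.8 = 64.48, giving x* = 13.1514.

x* = 13.1514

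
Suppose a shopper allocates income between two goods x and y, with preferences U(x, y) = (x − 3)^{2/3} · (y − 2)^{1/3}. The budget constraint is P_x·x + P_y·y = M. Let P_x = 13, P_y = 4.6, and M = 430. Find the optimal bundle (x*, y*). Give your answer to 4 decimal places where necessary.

This is Cobb-Douglas in (x−3, y−2): tangency gives 2/3·P_y·(y−2) = 1/3·P_x·(x−3).
After buying the subsistence bundle (3, 2), a share 2/3 of the remaining income goes to x: x* = 3 + 2/3·(M − 3P_x − 2P_y)/P_x.
Discretionary income = 430 − 3·13 − 2·4.6 = 381.8; x* = 3 + 2/3·381.8/13 = 22.5795; y* = 2 + 1/3·381.8/4.6 = 29.6667.

x* = 22.5795, y* = 29.6667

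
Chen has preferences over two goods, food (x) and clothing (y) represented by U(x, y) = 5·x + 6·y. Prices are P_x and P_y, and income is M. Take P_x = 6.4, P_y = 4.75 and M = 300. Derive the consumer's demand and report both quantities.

Linear utility — the consumer picks whichever good has higher MU/price: 5/6.4 = 0.7812 vs 6/4.75 = 1.2632.
y gives more utility per dollar, so spend all income on y: y* = M/P_y, x* = 0.
Numerically: x* = 0, y* = 63.1579.

x* = 0, y* = 63.1579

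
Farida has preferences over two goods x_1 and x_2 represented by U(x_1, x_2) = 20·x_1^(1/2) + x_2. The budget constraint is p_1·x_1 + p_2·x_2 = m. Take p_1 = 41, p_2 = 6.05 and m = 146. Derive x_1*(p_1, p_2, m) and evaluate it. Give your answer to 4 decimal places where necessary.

x_1* = 2.1774

Solve: √x_1 = 10·p_2/p_1, so x_1*(p_1,p_2) = (10·p_2/p_1)², and x_2* = (m − p_1·x_1*)/p_2.
Plugging in: x_1* = (10·6.05/41)² = 2.1774.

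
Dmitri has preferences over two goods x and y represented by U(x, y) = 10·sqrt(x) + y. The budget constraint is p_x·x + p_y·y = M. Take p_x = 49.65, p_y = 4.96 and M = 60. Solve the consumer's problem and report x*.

Utility is quasi-linear in y; the FOC for x is 5/√x = p_x/p_y.
Thus x* = (5·p_y/p_x)² — independent of M — with the rest of income spent on y.
Plugging in: x* = (5·4.96/49.65)² = 0.2495.

x* = 0.2495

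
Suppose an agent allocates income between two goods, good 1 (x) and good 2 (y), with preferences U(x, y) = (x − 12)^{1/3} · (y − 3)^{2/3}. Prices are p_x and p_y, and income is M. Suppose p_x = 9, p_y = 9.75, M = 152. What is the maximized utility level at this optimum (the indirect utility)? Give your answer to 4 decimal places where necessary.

V = 0.8221

Let x' = x−12, y' = y−3. MRS = (1/2)·y'/x' = p_x/p_y.
Substituting into the budget: x* = 12 + 1/3·(M − 12·p_x − 3·p_y)/p_x, and y* = 3 + 2/3·(…)/p_y.
Discretionary income = 152 − 12·9 − 3·9.75 = 14.75; x* = 12 + 1/3·14.75/9 = 12.5463; y* = 3 + 2/3·14.75/9.75 = 4.0085.
Utility at the optimum: U(12.5463, 4.0085) = 0.8221.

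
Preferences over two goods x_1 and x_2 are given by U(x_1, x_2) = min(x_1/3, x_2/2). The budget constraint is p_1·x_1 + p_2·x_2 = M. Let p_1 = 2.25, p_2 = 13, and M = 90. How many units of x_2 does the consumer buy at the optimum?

Demand: x_1*(p_1,p_2,M) = 3·M/(3·p_1 + 2·p_2), x_2* = 2·M/(3·p_1 + 2·p_2).
Here 3·2.25 + 2·13 = 32.75, giving x_2* = 5.4962.

x_2* = 5.4962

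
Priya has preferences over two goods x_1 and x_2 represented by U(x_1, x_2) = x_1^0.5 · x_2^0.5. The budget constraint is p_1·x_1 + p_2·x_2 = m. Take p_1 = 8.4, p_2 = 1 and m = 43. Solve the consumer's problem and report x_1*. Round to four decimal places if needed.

Demand: x_1*(p_1,p_2,m) = 0.5·m/p_1 and x_2* = 0.5·m/p_2.
At p_1=8.4, p_2=1, m=43: x_1* = 0.5·43/8.4 = 2.5595.

x_1* = 2.5595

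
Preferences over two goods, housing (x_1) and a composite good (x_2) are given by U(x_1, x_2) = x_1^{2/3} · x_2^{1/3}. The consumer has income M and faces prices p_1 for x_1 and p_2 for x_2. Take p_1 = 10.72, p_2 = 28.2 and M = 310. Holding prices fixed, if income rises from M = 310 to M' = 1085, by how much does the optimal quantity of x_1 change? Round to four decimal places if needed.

Tangency: MRS = 2·x_2/x_1 = p_1/p_2.
Rearranging, p_2·x_2 = (1/2)·p_1·x_1. Substituting into the budget gives p_1·x_1·(1 + (1/2)) = M.
Demand: x_1*(p_1,p_2,M) = 2/3·M/p_1 and x_2* = 1/3·M/p_2.
At p_1=10.72, p_2=28.2, M=310: x_1* = 2/3·310/10.72 = 19.2786.
At M' = 1085: x_1* = 67.4751. Change: 67.4751 − 19.2786 = 48.1965.

Δx_1* = 48.1965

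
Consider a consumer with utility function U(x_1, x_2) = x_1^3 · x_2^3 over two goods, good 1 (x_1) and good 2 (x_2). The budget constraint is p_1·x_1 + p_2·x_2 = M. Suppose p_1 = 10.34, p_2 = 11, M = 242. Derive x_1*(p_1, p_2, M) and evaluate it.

At p_1=10.34, p_2=11, M=242: x_1* = 0.5·242/10.34 = 11.7021.

x_1* = 11.7021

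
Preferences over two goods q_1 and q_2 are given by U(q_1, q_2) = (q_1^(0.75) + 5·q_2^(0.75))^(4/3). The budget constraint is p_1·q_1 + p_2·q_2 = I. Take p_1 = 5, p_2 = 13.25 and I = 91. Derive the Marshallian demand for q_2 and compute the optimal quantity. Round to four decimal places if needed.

MRS = MU_q_1/MU_q_2 = (1/5)·(q_2/q_1)^(0.25). Set equal to p_1/p_2.
Hence q_2/q_1 = (5·p_1/p_2)^(1/(0.25)), i.e. raised to the 4 power.
With the ratio pinned down, the budget gives q_1* = I/(p_1 + p_2·(q_2/q_1)) and q_2* = (q_2/q_1)·q_1*.
Numerically q_2/q_1 = 12.673499, so q_1* = 91/(5 + 13.25·12.673499) = 0.5262 and q_2* = 12.673499·0.5262 = 6.6693.

q_2* = 6.6693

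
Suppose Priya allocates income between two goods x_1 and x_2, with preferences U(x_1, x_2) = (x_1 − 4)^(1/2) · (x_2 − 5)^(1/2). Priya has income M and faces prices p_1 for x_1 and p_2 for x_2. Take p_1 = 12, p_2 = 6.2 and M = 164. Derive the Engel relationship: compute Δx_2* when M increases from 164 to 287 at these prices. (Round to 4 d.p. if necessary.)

Δx_2* = 9.9194

After buying the subsistence bundle (4, 5), a share 0.5 of the remaining income goes to x_1: x_1* = 4 + 0.5·(M − 4p_1 − 5p_2)/p_1.
Discretionary income = 164 − 4·12 − 5·6.2 = 85; x_2* = 5 + 0.5·85/6.2 = 11.8548.
At M' = 287: x_2* = 21.7742. Change: 21.7742 − 11.8548 = 9.9194.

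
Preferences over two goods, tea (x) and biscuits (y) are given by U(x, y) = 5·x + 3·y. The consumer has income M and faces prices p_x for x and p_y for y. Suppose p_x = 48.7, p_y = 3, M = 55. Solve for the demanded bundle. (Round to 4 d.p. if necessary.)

Numerically: x* = 0, y* = 18.3333.

x* = 0, y* = 18.3333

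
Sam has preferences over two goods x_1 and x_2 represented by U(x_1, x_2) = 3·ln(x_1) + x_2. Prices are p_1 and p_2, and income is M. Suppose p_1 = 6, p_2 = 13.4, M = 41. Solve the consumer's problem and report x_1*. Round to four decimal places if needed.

x_1* = 6.7

Set MRS = p_1/p_2: (3/x_1)/1 = p_1/p_2.
So x_1*(p_1,p_2) = 3·p_2/p_1, independent of income; and x_2* = (M − 3·p_2)/p_2.
At the given prices: x_1* = 3·13.4/6 = 6.7.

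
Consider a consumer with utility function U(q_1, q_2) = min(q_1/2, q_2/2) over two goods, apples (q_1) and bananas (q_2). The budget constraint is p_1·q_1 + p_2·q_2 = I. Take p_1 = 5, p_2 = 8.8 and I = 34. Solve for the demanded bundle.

Demand: q_1*(p_1,p_2,I) = 2·I/(2·p_1 + 2·p_2), q_2* = 2·I/(2·p_1 + 2·p_2).
Here 2·5 + 2·8.8 = 27.6, giving q_1* = 2.4638 and q_2* = 2.4638.

q_1* = 2.4638, q_2* = 2.4638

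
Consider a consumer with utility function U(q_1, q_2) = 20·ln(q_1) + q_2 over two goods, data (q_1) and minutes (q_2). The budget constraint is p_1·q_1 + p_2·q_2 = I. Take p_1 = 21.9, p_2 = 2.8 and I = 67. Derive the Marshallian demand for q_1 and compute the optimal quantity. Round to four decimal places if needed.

q_1* = 2.5571

Set MRS = p_1/p_2: (20/q_1)/1 = p_1/p_2.
So q_1*(p_1,p_2) = 20·p_2/p_1, independent of income; and q_2* = (I − 20·p_2)/p_2.
At the given prices: q_1* = 20·2.8/21.9 = 2.5571.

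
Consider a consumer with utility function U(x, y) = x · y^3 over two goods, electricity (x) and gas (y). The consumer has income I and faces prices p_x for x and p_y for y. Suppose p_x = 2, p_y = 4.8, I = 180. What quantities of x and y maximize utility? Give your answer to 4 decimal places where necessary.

x* = 22.5, y* = 28.125

MU_x/MU_y = (y)/(3·x); tangency sets this equal to p_x/p_y.
Rearranging, p_y·y = 3·p_x·x. Substituting into the budget gives p_x·x·(1 + 3) = I.
Demand: x*(p_x,p_y,I) = 0.25·I/p_x and y* = 0.75·I/p_y.
At p_x=2, p_y=4.8, I=180: x* = 0.25·180/2 = 22.5, y* = 28.125.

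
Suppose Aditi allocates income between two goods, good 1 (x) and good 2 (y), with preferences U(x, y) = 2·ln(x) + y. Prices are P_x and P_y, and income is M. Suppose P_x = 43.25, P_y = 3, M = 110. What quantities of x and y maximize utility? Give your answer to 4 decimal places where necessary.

x* = 0.1387, y* = 34.6667

Set MRS = P_x/P_y: (2/x)/1 = P_x/P_y.
So x*(P_x,P_y) = 2·P_y/P_x, independent of income; and y* = (M − 2·P_y)/P_y.
At the given prices: x* = 2·3/43.25 = 0.1387, and y* = 34.6667.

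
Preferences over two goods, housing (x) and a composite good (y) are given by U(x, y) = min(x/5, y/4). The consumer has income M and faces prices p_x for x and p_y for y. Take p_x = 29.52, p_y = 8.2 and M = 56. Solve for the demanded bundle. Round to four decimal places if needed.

With perfect complements, no substitution: consume in ratio x:y = 5:4.
Budget: p_x·x + p_y·(4/5)·x = M, so (5·p_x + 4·p_y)·x = 5·M.
Demand: x*(p_x,p_y,M) = 5·M/(5·p_x + 4·p_y), y* = 4·M/(5·p_x + 4·p_y).
Here 5·29.52 + 4·8.2 = 180.4, giving x* = 1.5521 and y* = 1.2417.

x* = 1.5521, y* = 1.2417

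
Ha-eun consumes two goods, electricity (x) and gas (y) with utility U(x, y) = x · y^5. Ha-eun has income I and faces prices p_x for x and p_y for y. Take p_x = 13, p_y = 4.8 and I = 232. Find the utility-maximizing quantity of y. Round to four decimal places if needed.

The MRS is (1/5)·y/x. Set MRS = p_x/p_y.
Rearranging, p_y·y = 5·p_x·x. Substituting into the budget gives p_x·x·(1 + 5) = I.
Demand: x*(p_x,p_y,I) = 1/6·I/p_x and y* = 5/6·I/p_y.
At p_x=13, p_y=4.8, I=232: y* = 5/6·232/4.8 = 40.2778.

y* = 40.2778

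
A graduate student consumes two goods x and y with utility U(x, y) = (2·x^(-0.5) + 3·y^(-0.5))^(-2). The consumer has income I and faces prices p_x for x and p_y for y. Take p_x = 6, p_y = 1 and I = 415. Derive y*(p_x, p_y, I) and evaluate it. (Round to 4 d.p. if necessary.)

With the ratio pinned down, the budget gives x* = I/(p_x + p_y·(y/x)) and y* = (y/x)·x*.
Numerically y/x = 4.326749, so x* = 415/(6 + 1·4.326749) = 40.1869 and y* = 4.326749·40.1869 = 173.8786.

y* = 173.8786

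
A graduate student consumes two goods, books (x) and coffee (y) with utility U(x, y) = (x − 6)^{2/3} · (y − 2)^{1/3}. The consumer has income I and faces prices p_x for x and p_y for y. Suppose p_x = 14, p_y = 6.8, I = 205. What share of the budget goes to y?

This is Cobb-Douglas in (x−6, y−2): tangency gives 2/3·p_y·(y−2) = 1/3·p_x·(x−6).
After buying the subsistence bundle (6, 2), a share 2/3 of the remaining income goes to x: x* = 6 + 2/3·(I − 6p_x − 2p_y)/p_x.
Discretionary income = 205 − 6·14 − 2·6.8 = 107.4; x* = 6 + 2/3·107.4/14 = 11.1143; y* = 2 + 1/3·107.4/6.8 = 7.2647.
Expenditure on y: 6.8·7.2647 = 49.4; share = 0.241.

share on y = 0.241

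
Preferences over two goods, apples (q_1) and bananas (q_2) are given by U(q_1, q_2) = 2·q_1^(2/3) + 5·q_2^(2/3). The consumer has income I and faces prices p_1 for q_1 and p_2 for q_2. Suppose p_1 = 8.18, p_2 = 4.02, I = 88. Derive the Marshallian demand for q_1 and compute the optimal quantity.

MRS = MU_q_1/MU_q_2 = (2/5)·(q_2/q_1)^(1/3). Set equal to p_1/p_2.
Solve for the ratio: q_2/q_1 = [(5/2)·p_1/p_2]^(3).
With the ratio pinned down, the budget gives q_1* = I/(p_1 + p_2·(q_2/q_1)) and q_2* = (q_2/q_1)·q_1*.
Numerically q_2/q_1 = 131.644215, so q_1* = 88/(8.18 + 4.02·131.644215) = 0.1638.

q_1* = 0.1638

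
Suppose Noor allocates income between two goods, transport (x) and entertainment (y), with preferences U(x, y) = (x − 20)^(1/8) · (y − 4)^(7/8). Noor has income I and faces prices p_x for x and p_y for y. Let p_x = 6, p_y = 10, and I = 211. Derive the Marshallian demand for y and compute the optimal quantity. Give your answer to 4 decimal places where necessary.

y* = 8.4625

Discretionary income = 211 − 20·6 − 4·10 = 51; y* = 4 + 0.875·51/10 = 8.4625.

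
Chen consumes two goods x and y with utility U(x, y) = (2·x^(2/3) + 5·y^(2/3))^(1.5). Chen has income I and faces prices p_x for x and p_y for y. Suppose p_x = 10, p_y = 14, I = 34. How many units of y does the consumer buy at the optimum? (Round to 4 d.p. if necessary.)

From the CES first-order condition, (2/5)·(y/x)^(1/3) = p_x/p_y.
Hence y/x = ((5/2)·p_x/p_y)^(1/(1/3)), i.e. raised to the 3 power.
Substitute y = (y/x)·x into the budget: x* = I/(p_x + p_y·(y/x)).
Numerically y/x = 5.694242, so x* = 34/(10 + 14·5.694242) = 0.379 and y* = 5.694242·0.379 = 2.1579.

y* = 2.1579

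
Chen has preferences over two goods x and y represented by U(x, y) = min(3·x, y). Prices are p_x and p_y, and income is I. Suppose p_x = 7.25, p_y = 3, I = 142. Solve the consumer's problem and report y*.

y* = 26.2154

With perfect complements, no substitution: consume in ratio x:y = 1:3.
Budget: p_x·x + p_y·3·x = I, so (p_x + 3·p_y)·x = I.
Demand: x*(p_x,p_y,I) = I/(p_x + 3·p_y), y* = 3·I/(p_x + 3·p_y).
Here 7.25 + 3·3 = 16.25, giving y* = 26.2154.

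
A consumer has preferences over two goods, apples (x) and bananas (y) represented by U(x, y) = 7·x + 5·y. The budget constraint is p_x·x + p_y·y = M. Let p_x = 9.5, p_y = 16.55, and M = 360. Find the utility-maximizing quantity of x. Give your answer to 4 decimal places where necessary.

x* = 37.8947

Perfect substitutes: compare marginal utility per dollar. 7/p_x vs 5/p_y → 0.7368 vs 0.3021.
x gives more utility per dollar, so spend all income on x: x* = M/p_x, y* = 0.
Numerically: x* = 37.8947, y* = 0.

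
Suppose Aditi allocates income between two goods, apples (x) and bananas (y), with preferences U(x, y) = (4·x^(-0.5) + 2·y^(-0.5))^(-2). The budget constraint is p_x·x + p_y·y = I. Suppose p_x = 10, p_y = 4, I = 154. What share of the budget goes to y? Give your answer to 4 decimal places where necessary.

share on y = 0.317

From the CES first-order condition, 2·(y/x)^(1.5) = p_x/p_y.
Hence y/x = ((1/2)·p_x/p_y)^(1/(1.5)), i.e. raised to the 2/3 power.
Substitute y = (y/x)·x into the budget: x* = I/(p_x + p_y·(y/x)).
Numerically y/x = 1.160397, so x* = 154/(10 + 4·1.160397) = 10.518 and y* = 1.160397·10.518 = 12.205.
Expenditure on y: 4·12.205 = 48.8202; share = 0.317.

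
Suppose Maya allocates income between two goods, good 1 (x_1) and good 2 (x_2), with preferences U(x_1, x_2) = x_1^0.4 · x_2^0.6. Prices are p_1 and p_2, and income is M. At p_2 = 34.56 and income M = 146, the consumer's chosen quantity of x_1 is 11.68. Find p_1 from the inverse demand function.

MU_x_1/MU_x_2 = (0.4·x_2)/(0.6·x_1); tangency sets this equal to p_1/p_2.
Rearranging, p_2·x_2 = (3/2)·p_1·x_1. Substituting into the budget gives p_1·x_1·(1 + (3/2)) = M.
Demand: x_1*(p_1,p_2,M) = 0.4·M/p_1 and x_2* = 0.6·M/p_2.
Set x_1* = 11.68 in the demand function and solve for p_1: p_1 = 5.

p_1 = 5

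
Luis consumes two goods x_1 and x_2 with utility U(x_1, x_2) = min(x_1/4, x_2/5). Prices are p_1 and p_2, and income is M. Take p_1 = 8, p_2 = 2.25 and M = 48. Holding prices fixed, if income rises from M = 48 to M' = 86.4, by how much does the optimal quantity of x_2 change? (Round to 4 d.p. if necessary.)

Δx_2* = 4.4393

With perfect complements, no substitution: consume in ratio x_1:x_2 = 4:5.
Budget: p_1·x_1 + p_2·(5/4)·x_1 = M, so (4·p_1 + 5·p_2)·x_1 = 4·M.
Demand: x_1*(p_1,p_2,M) = 4·M/(4·p_1 + 5·p_2), x_2* = 5·M/(4·p_1 + 5·p_2).
Here 4·8 + 5·2.25 = 43.25, giving x_2* = 5.5491.
At M' = 86.4: x_2* = 9.9884. Change: 9.9884 − 5.5491 = 4.4393.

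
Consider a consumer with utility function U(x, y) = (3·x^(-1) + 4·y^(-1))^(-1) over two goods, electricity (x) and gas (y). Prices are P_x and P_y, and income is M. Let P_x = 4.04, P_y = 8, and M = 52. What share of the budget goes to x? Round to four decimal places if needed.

share on x = 0.381

From the CES first-order condition, (3/4)·(y/x)^(2) = P_x/P_y.
Solve for the ratio: y/x = [(4/3)·P_x/P_y]^(0.5).
With the ratio pinned down, the budget gives x* = M/(P_x + P_y·(y/x)) and y* = (y/x)·x*.
Numerically y/x = 0.820569, so x* = 52/(4.04 + 8·0.820569) = 4.9036 and y* = 0.820569·4.9036 = 4.0237.
Expenditure on x: 4.04·4.9036 = 19.8104; share = 0.381.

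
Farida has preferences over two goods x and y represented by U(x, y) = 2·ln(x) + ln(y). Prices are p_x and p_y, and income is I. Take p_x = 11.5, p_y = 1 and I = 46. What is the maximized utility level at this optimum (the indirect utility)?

V = 4.6917

Demand: x*(p_x,p_y,I) = 2/3·I/p_x and y* = 1/3·I/p_y.
At p_x=11.5, p_y=1, I=46: x* = 2/3·46/11.5 = 2.6667, y* = 15.3333.
Utility at the optimum: U(2.6667, 15.3333) = 4.6917.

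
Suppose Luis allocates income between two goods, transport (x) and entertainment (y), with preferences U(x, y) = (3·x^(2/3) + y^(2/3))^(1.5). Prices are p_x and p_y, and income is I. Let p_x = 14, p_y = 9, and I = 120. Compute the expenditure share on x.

share on x = 0.9178

Substitute y = (y/x)·x into the budget: x* = I/(p_x + p_y·(y/x)).
Numerically y/x = 0.13941, so x* = 120/(14 + 9·0.13941) = 7.8664 and y* = 0.13941·7.8664 = 1.0967.
Expenditure on x: 14·7.8664 = 110.1301; share = 0.9178.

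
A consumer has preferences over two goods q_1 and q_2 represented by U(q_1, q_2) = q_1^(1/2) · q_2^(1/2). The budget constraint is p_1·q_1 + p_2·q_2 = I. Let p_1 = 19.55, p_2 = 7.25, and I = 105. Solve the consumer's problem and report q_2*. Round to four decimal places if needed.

MU_q_1/MU_q_2 = (0.5·q_2)/(0.5·q_1); tangency sets this equal to p_1/p_2.
So 0.5·p_2·q_2 = 0.5·p_1·q_1; combined with the budget, a share 0.5 of income goes to q_1.
Demand: q_1*(p_1,p_2,I) = 0.5·I/p_1 and q_2* = 0.5·I/p_2.
At p_1=19.55, p_2=7.25, I=105: q_2* = 0.5·105/7.25 = 7.2414.

q_2* = 7.2414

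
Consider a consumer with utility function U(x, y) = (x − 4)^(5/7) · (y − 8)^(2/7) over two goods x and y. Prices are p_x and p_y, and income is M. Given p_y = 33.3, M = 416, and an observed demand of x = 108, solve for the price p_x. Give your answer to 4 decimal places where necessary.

p_x = 1

Let x' = x−4, y' = y−8. MRS = (5/2)·y'/x' = p_x/p_y.
After buying the subsistence bundle (4, 8), a share 5/7 of the remaining income goes to x: x* = 4 + 5/7·(M − 4p_x − 8p_y)/p_x.
Set x* = 108 in the demand function and solve for p_x: p_x = 1.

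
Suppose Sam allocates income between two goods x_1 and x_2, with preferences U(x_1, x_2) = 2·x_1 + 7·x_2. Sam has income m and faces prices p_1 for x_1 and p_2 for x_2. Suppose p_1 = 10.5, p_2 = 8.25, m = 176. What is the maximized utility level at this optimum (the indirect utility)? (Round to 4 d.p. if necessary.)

V = 149.3333

Linear utility — the consumer picks whichever good has higher MU/price: 2/10.5 = 0.1905 vs 7/8.25 = 0.8485.
x_2 gives more utility per dollar, so spend all income on x_2: x_2* = m/p_2, x_1* = 0.
Numerically: x_1* = 0, x_2* = 21.3333.
Utility at the optimum: U(0, 21.3333) = 149.3333.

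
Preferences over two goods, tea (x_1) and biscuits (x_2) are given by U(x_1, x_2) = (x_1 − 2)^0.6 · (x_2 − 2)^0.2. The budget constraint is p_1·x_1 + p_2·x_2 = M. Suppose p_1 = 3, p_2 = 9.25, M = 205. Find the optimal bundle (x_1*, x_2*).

x_1* = 47.125, x_2* = 6.8784

This is Cobb-Douglas in (x_1−2, x_2−2): tangency gives 0.6·p_2·(x_2−2) = 0.2·p_1·(x_1−2).
Substituting into the budget: x_1* = 2 + 0.75·(M − 2·p_1 − 2·p_2)/p_1, and x_2* = 2 + 0.25·(…)/p_2.
Discretionary income = 205 − 2·3 − 2·9.25 = 180.5; x_1* = 2 + 0.75·180.5/3 = 47.125; x_2* = 2 + 0.25·180.5/9.25 = 6.8784.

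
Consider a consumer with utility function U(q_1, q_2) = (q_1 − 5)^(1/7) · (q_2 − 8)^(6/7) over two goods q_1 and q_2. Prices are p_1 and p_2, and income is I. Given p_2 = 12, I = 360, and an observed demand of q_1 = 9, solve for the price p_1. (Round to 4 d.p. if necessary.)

p_1 = 8

MRS = (1/6)·(q_2−8)/(q_1−5). Tangency with p_1/p_2 gives q_2−8 = 6·(p_1/p_2)·(q_1−5).
Substituting into the budget: q_1* = 5 + 1/7·(I − 5·p_1 − 8·p_2)/p_1, and q_2* = 8 + 6/7·(…)/p_2.
Set q_1* = 9 in the demand function and solve for p_1: p_1 = 8.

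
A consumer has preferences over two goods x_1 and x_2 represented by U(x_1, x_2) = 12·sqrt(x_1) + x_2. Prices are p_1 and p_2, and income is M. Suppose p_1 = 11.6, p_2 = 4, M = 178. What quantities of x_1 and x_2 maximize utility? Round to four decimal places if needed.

Plugging in: x_1* = (6·4/11.6)² = 4.2806, x_2* = 32.0862.

x_1* = 4.2806, x_2* = 32.0862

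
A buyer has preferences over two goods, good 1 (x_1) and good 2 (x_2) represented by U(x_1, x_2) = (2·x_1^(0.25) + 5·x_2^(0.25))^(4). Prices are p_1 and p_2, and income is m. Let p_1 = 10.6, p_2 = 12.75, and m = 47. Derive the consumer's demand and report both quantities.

MRS = MU_x_1/MU_x_2 = (2/5)·(x_2/x_1)^(0.75). Set equal to p_1/p_2.
Solve for the ratio: x_2/x_1 = [(5/2)·p_1/p_2]^(4/3).
Substitute x_2 = (x_2/x_1)·x_1 into the budget: x_1* = m/(p_1 + p_2·(x_2/x_1)).
Numerically x_2/x_1 = 2.652452, so x_1* = 47/(10.6 + 12.75·2.652452) = 1.0581 and x_2* = 2.652452·1.0581 = 2.8066.

x_1* = 1.0581, x_2* = 2.8066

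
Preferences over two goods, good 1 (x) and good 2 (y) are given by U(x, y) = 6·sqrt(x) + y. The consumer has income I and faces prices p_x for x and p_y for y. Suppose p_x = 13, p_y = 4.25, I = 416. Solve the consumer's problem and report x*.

x* = 0.9619

Thus x* = (3·p_y/p_x)² — independent of I — with the rest of income spent on y.
Plugging in: x* = (3·4.25/13)² = 0.9619.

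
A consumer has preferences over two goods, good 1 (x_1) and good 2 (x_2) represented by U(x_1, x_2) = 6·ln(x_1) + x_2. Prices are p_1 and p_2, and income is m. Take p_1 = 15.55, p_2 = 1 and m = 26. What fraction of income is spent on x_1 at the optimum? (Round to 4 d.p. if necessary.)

share on x_1 = 0.2308

So x_1*(p_1,p_2) = 6·p_2/p_1, independent of income; and x_2* = (m − 6·p_2)/p_2.
At the given prices: x_1* = 6·1/15.55 = 0.3859, and x_2* = 20.
Expenditure on x_1: 15.55·0.3859 = 6; share = 0.2308.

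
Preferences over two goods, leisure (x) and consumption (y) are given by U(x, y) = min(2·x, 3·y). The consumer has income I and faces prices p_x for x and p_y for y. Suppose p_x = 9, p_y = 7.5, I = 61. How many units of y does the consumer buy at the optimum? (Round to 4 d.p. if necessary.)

y* = 2.9048

Leontief preferences: the optimum is at the kink where x/3 = y/2, i.e. y = (2/3)·x.
Budget: p_x·x + p_y·(2/3)·x = I, so (3·p_x + 2·p_y)·x = 3·I.
Demand: x*(p_x,p_y,I) = 3·I/(3·p_x + 2·p_y), y* = 2·I/(3·p_x + 2·p_y).
Here 3·9 + 2·7.5 = 42, giving y* = 2.9048.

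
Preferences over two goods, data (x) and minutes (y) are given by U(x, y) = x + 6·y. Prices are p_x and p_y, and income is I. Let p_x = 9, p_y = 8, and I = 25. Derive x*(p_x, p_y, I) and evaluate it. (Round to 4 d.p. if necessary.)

Linear utility — the consumer picks whichever good has higher MU/price: 1/9 = 0.1111 vs 6/8 = 0.75.
y gives more utility per dollar, so spend all income on y: y* = I/p_y, x* = 0.
Numerically: x* = 0, y* = 3.125.

x* = 0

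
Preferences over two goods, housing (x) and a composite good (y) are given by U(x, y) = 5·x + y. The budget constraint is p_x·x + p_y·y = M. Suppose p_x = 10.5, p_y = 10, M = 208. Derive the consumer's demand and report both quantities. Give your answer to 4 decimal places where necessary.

Perfect substitutes: compare marginal utility per dollar. 5/p_x vs 1/p_y → 0.4762 vs 0.1.
x gives more utility per dollar, so spend all income on x: x* = M/p_x, y* = 0.
Numerically: x* = 19.8095, y* = 0.

x* = 19.8095, y* = 0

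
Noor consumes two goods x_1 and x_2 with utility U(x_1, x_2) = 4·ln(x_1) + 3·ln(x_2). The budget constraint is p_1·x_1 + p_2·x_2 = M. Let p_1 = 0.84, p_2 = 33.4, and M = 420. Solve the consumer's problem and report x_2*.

The MRS is (4/3)·x_2/x_1. Set MRS = p_1/p_2.
So 4·p_2·x_2 = 3·p_1·x_1; combined with the budget, a share 4/7 of income goes to x_1.
Demand: x_1*(p_1,p_2,M) = 4/7·M/p_1 and x_2* = 3/7·M/p_2.
At p_1=0.84, p_2=33.4, M=420: x_2* = 3/7·420/33.4 = 5.3892.

x_2* = 5.3892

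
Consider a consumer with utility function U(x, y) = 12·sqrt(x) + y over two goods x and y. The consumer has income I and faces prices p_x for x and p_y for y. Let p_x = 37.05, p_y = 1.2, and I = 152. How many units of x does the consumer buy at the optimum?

x* = 0.0378

Utility is quasi-linear in y; the FOC for x is 6/√x = p_x/p_y.
Thus x* = (6·p_y/p_x)² — independent of I — with the rest of income spent on y.
Plugging in: x* = (6·1.2/37.05)² = 0.0378.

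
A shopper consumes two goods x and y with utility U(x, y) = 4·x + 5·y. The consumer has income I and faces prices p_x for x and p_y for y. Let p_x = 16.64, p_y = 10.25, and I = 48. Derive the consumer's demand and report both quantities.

x* = 0, y* = 4.6829

Perfect substitutes: compare marginal utility per dollar. 4/p_x vs 5/p_y → 0.2404 vs 0.4878.
y gives more utility per dollar, so spend all income on y: y* = I/p_y, x* = 0.
Numerically: x* = 0, y* = 4.6829.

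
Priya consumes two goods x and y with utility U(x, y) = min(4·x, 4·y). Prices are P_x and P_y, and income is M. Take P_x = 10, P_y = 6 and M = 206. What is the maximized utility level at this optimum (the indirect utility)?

Leontief preferences: the optimum is at the kink where x/4 = y/4, i.e. y = x.
Budget: P_x·x + P_y·x = M, so (4·P_x + 4·P_y)·x = 4·M.
Demand: x*(P_x,P_y,M) = 4·M/(4·P_x + 4·P_y), y* = 4·M/(4·P_x + 4·P_y).
Here 4·10 + 4·6 = 64, giving x* = 12.875 and y* = 12.875.
Utility at the optimum: U(12.875, 12.875) = 51.5.

V = 51.5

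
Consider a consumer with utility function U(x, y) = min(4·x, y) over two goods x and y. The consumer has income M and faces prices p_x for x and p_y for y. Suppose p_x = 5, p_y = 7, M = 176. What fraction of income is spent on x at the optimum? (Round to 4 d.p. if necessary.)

share on x = 0.1515

With perfect complements, no substitution: consume in ratio x:y = 1:4.
Budget: p_x·x + p_y·4·x = M, so (p_x + 4·p_y)·x = M.
Demand: x*(p_x,p_y,M) = M/(p_x + 4·p_y), y* = 4·M/(p_x + 4·p_y).
Here 5 + 4·7 = 33, giving x* = 5.3333 and y* = 21.3333.
Expenditure on x: 5·5.3333 = 26.6667; share = 0.1515.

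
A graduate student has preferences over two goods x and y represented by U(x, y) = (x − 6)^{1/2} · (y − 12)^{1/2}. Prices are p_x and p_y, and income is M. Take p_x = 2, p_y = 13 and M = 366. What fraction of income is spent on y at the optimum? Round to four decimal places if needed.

share on y = 0.6967

MRS = (y−12)/(x−6). Tangency with p_x/p_y gives y−12 = (p_x/p_y)·(x−6).
After buying the subsistence bundle (6, 12), a share 0.5 of the remaining income goes to x: x* = 6 + 0.5·(M − 6p_x − 12p_y)/p_x.
Discretionary income = 366 − 6·2 − 12·13 = 198; x* = 6 + 0.5·198/2 = 55.5; y* = 12 + 0.5·198/13 = 19.6154.
Expenditure on y: 13·19.6154 = 255; share = 0.6967.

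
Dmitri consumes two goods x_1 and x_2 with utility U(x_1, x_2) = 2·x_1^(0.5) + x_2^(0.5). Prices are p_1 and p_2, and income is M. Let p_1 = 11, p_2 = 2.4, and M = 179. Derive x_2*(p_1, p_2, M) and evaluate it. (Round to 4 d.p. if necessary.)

x_2* = 39.8261

From the CES first-order condition, 2·(x_2/x_1)^(0.5) = p_1/p_2.
Solve for the ratio: x_2/x_1 = [(1/2)·p_1/p_2]^(2).
With the ratio pinned down, the budget gives x_1* = M/(p_1 + p_2·(x_2/x_1)) and x_2* = (x_2/x_1)·x_1*.
Numerically x_2/x_1 = 5.251736, so x_1* = 179/(11 + 2.4·5.251736) = 7.5834 and x_2* = 5.251736·7.5834 = 39.8261.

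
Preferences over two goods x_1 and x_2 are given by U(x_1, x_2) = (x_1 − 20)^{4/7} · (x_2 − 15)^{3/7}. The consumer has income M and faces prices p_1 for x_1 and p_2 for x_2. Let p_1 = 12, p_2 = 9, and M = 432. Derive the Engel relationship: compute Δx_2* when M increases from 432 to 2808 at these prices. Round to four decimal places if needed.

This is Cobb-Douglas in (x_1−20, x_2−15): tangency gives 4/7·p_2·(x_2−15) = 3/7·p_1·(x_1−20).
Substituting into the budget: x_1* = 20 + 4/7·(M − 20·p_1 − 15·p_2)/p_1, and x_2* = 15 + 3/7·(…)/p_2.
Discretionary income = 432 − 20·12 − 15·9 = 57; x_2* = 15 + 3/7·57/9 = 17.7143.
At M' = 2808: x_2* = 130.8571. Change: 130.8571 − 17.7143 = 113.1429.

Δx_2* = 113.1429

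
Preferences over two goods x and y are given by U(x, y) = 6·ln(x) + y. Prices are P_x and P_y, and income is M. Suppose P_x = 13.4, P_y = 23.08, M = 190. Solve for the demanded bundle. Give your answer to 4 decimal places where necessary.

At the given prices: x* = 6·23.08/13.4 = 10.3343, and y* = 2.2322.

x* = 10.3343, y* = 2.2322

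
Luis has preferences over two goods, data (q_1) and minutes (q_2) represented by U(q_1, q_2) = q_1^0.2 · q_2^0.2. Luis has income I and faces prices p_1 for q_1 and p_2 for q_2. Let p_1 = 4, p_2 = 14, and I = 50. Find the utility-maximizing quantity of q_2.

q_2* = 1.7857

The MRS is q_2/q_1. Set MRS = p_1/p_2.
Rearranging, p_2·q_2 = p_1·q_1. Substituting into the budget gives p_1·q_1·(1 + 1) = I.
Demand: q_1*(p_1,p_2,I) = 0.5·I/p_1 and q_2* = 0.5·I/p_2.
At p_1=4, p_2=14, I=50: q_2* = 0.5·50/14 = 1.7857.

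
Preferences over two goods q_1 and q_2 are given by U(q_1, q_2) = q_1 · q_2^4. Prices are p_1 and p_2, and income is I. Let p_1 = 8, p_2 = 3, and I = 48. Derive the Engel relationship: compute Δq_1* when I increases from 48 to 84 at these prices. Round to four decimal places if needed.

Δq_1* = 0.9

MU_q_1/MU_q_2 = (q_2)/(4·q_1); tangency sets this equal to p_1/p_2.
So p_2·q_2 = 4·p_1·q_1; combined with the budget, a share 0.2 of income goes to q_1.
Demand: q_1*(p_1,p_2,I) = 0.2·I/p_1 and q_2* = 0.8·I/p_2.
At p_1=8, p_2=3, I=48: q_1* = 0.2·48/8 = 1.2.
At I' = 84: q_1* = 2.1. Change: 2.1 − 1.2 = 0.9.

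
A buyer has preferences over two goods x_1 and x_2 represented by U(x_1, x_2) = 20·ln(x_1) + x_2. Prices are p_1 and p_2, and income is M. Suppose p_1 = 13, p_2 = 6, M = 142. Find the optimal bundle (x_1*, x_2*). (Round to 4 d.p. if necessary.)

x_1* = 9.2308, x_2* = 3.6667

MU_x_1 = 20/x_1, MU_x_2 = 1. Tangency: 20/x_1 = p_1/p_2.
So x_1*(p_1,p_2) = 20·p_2/p_1, independent of income; and x_2* = (M − 20·p_2)/p_2.
At the given prices: x_1* = 20·6/13 = 9.2308, and x_2* = 3.6667.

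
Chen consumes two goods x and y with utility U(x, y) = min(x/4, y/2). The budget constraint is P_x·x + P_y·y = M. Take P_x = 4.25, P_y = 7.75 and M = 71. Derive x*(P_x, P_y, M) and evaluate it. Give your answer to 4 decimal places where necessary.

x* = 8.7385

Leontief preferences: the optimum is at the kink where x/4 = y/2, i.e. y = (1/2)·x.
Budget: P_x·x + P_y·(1/2)·x = M, so (4·P_x + 2·P_y)·x = 4·M.
Demand: x*(P_x,P_y,M) = 4·M/(4·P_x + 2·P_y), y* = 2·M/(4·P_x + 2·P_y).
Here 4·4.25 + 2·7.75 = 32.5, giving x* = 8.7385.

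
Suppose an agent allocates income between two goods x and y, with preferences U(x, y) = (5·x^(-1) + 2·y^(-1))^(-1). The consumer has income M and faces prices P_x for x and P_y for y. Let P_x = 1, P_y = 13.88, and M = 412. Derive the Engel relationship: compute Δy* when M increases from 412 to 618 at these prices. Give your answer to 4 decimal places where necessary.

MU_x ∝ 5·x^(-2), MU_y ∝ 2·y^(-2), so MRS = (5/2)·(y/x)^(2) = P_x/P_y.
Hence y/x = ((2/5)·P_x/P_y)^(1/(2)), i.e. raised to the 0.5 power.
With the ratio pinned down, the budget gives x* = M/(P_x + P_y·(y/x)) and y* = (y/x)·x*.
Numerically y/x = 0.16976, so x* = 412/(1 + 13.88·0.16976) = 122.7554 and y* = 0.16976·122.7554 = 20.8389.
At M' = 618: y* = 31.2584. Change: 31.2584 − 20.8389 = 10.4195.

Δy* = 10.4195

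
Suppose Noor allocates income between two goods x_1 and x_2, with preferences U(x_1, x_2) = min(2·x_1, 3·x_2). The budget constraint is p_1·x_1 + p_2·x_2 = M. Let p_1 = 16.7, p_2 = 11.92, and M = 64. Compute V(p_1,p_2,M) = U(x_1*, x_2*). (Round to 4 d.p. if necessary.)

V = 5.1934

Here 3·16.7 + 2·11.92 = 73.94, giving x_1* = 2.5967 and x_2* = 1.7311.
Utility at the optimum: U(2.5967, 1.7311) = 5.1934.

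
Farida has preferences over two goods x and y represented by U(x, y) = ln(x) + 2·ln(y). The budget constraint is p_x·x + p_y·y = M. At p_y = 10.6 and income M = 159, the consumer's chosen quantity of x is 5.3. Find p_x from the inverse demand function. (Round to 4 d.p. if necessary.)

MU_x/MU_y = (y)/(2·x); tangency sets this equal to p_x/p_y.
Rearranging, p_y·y = 2·p_x·x. Substituting into the budget gives p_x·x·(1 + 2) = M.
Demand: x*(p_x,p_y,M) = 1/3·M/p_x and y* = 2/3·M/p_y.
Set x* = 5.3 in the demand function and solve for p_x: p_x = 10.

p_x = 10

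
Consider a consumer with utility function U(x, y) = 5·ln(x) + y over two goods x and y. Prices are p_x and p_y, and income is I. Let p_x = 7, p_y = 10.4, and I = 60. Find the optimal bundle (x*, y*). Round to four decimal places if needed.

x* = 7.4286, y* = 0.7692

Set MRS = p_x/p_y: (5/x)/1 = p_x/p_y.
So x*(p_x,p_y) = 5·p_y/p_x, independent of income; and y* = (I − 5·p_y)/p_y.
At the given prices: x* = 5·10.4/7 = 7.4286, and y* = 0.7692.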